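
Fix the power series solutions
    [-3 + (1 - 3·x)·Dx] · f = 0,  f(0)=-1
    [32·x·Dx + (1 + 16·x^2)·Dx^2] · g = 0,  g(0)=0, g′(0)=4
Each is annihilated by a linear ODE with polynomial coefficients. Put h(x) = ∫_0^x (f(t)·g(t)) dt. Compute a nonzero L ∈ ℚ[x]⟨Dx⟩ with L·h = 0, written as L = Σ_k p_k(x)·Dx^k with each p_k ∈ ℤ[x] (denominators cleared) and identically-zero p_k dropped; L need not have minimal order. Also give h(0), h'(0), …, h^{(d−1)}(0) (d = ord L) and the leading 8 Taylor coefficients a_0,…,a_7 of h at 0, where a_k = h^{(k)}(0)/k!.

L = 96·x·Dx + (6 - 32·x + 192·x^2)·Dx^2 + (-1 + 3·x - 16·x^2 + 48·x^3)·Dx^3  (order 3).
h: a_k = 0, 0, -2, -4, -11/3, -44/5, -842/15, -5052/35, …
ICs: h(0) = 0, h′(0) = 0, h′′(0) = -4.

f: a_k = -1, -3, -9, -27, -81, -243, -729, -2187, …
g: a_k = 0, 4, 0, -64/3, 0, 1024/5, 0, -16384/7, …
f·g: L₀ = L_f ⊗_s L_g, ord ≤ 1·2.
∫: right-multiply L₀ by Dx.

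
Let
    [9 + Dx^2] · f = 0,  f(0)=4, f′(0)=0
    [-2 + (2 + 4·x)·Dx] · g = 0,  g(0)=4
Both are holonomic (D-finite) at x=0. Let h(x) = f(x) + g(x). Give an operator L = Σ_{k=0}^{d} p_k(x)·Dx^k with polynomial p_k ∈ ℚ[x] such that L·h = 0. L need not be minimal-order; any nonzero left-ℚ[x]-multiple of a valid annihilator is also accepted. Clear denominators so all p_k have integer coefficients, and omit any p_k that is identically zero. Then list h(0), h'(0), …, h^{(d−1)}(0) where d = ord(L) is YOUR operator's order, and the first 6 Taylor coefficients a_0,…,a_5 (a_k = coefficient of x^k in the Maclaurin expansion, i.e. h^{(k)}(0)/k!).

f: a_k = 4, 0, -18, 0, 27/2, 0, …
g: a_k = 4, 4, -2, 2, -5/2, 7/2, …
Sum ⇒ L₀ = lclm(L_f,L_g) in ℚ(x)⟨Dx⟩.
L = (-54 - 162·x - 162·x^2) + (36 + 234·x + 486·x^2 + 324·x^3)·Dx + (-6 - 18·x - 18·x^2)·Dx^2 + (4 + 26·x + 54·x^2 + 36·x^3)·Dx^3  (order 3).
h: a_k = 8, 4, -20, 2, 11, 7/2, …
ICs: h(0) = 8, h′(0) = 4, h′′(0) = -40.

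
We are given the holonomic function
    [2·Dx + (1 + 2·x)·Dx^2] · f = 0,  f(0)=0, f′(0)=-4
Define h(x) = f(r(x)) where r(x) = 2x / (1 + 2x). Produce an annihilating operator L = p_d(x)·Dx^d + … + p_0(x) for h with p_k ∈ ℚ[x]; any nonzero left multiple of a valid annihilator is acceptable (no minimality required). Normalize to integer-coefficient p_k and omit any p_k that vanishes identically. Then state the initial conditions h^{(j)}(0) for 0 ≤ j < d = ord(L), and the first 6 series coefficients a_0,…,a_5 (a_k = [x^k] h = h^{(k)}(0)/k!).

L = (8 + 24·x)·Dx + (1 + 8·x + 12·x^2)·Dx^2  (order 2).
h: a_k = 0, -8, 32, -416/3, 640, -15488/5, …
ICs: h(0) = 0, h′(0) = -8.

f: a_k = 0, -4, 4, -16/3, 8, -64/5, …
f∘r: x↦r, Dx↦Dx/r' in L_f ⇒ L₀.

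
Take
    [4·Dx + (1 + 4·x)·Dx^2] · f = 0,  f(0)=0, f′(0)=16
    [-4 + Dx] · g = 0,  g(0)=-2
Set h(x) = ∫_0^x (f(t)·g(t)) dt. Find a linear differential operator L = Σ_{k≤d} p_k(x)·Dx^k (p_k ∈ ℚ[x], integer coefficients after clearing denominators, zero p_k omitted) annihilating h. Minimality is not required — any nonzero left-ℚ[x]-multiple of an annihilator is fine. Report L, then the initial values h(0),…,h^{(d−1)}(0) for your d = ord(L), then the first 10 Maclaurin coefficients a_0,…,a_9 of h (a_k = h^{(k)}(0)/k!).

f: a_k = 0, 16, -32, 256/3, -256, 4096/5, -8192/3, 65536/7, -32768, 1048576/9, …
g: a_k = -2, -8, -16, -64/3, -64/3, -256/15, -512/45, -2048/315, -1024/315, -4096/2835, …
h₀=f·g: eliminate ⇒ L₀, order ≤ 2·1.
Integrate: L := L₀·Dx.
L = 64·x·Dx + (-4 - 32·x)·Dx^2 + (1 + 4·x)·Dx^3  (order 3).
h: a_k = 0, 0, -16, -64/3, -128/3, 0, -512/5, 2048/9, -47104/63, 950272/405, …
ICs: h(0) = 0, h′(0) = 0, h′′(0) = -32.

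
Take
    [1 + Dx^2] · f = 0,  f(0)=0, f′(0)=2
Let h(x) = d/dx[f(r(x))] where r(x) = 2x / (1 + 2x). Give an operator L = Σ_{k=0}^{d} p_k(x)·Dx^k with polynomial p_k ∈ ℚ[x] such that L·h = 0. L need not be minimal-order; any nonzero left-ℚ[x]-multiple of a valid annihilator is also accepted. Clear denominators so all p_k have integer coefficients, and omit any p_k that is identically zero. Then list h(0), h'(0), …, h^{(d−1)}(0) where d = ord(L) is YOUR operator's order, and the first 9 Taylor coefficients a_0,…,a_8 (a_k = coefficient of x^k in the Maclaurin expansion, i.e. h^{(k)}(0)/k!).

f: a_k = 0, 2, 0, -1/3, 0, 1/60, 0, -1/2520, 0, …
h₀=f(r): pull back L_f along r ⇒ L₀.
Derive L from L₀ (diff closure).
L = (28 + 96·x + 96·x^2) + (12 + 72·x + 144·x^2 + 96·x^3)·Dx + (1 + 8·x + 24·x^2 + 32·x^3 + 16·x^4)·Dx^2  (order 2).
h: a_k = 4, -16, 40, -64, 8/3, 480, -110896/45, 407296/45, -1793432/63, …
ICs: h(0) = 4, h′(0) = -16.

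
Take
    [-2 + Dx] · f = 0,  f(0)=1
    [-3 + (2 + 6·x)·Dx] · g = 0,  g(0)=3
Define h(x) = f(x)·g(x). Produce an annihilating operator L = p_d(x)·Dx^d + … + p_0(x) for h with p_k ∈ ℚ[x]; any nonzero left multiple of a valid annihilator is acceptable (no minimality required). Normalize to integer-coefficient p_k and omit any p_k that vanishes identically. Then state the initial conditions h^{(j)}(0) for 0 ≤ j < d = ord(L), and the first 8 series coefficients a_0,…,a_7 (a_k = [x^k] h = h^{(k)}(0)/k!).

L = (-7 - 12·x) + (2 + 6·x)·Dx  (order 1).
h: a_k = 3, 21/2, 93/8, 181/16, 241/128, 13279/1280, -276497/15360, 9930589/215040, …
ICs: h(0) = 3.

f: a_k = 1, 2, 2, 4/3, 2/3, 4/15, 4/45, 8/315, …
g: a_k = 3, 9/2, -27/8, 81/16, -1215/128, 5103/256, -45927/1024, 216513/2048, …
f·g: L₀ = L_f ⊗_s L_g, ord ≤ 1·1.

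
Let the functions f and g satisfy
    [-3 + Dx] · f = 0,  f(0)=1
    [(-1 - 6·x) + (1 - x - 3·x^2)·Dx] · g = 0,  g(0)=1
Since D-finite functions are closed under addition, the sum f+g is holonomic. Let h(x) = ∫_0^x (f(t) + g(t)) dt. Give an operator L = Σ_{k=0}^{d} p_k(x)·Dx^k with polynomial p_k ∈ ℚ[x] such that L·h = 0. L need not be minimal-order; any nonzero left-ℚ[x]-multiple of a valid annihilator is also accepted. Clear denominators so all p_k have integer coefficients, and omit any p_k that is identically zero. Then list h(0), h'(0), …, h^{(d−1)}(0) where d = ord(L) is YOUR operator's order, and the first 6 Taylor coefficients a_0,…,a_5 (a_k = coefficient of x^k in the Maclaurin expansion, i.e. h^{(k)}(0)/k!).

L = (15 + 9·x + 243·x^2 + 162·x^3)·Dx + (1 - 36·x - 99·x^2 + 54·x^3 + 81·x^4)·Dx^2 + (-2 + 11·x + 6·x^2 - 36·x^3 - 27·x^4)·Dx^3  (order 3).
h: a_k = 0, 2, 2, 17/6, 23/8, 179/40, …
ICs: h(0) = 0, h′(0) = 2, h′′(0) = 4.

f: a_k = 1, 3, 9/2, 9/2, 27/8, 81/40, …
g: a_k = 1, 1, 4, 7, 19, 40, …
h₀=f+g: left-lcm gives L₀, ord ≤ 2.
∫: right-multiply L₀ by Dx.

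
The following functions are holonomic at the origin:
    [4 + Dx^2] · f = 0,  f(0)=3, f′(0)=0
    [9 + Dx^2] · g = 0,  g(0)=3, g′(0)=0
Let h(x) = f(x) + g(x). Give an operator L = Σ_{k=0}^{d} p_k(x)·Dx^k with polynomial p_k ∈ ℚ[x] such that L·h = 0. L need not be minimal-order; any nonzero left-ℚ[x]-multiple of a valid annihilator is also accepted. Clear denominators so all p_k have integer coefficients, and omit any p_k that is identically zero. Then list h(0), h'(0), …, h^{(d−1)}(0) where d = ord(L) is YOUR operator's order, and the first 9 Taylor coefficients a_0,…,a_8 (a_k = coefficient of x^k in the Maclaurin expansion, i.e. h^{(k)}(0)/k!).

L = 36 + 13·Dx^2 + Dx^4  (order 4).
h: a_k = 6, 0, -39/2, 0, 97/8, 0, -793/240, 0, 6817/13440, …
ICs: h(0) = 6, h′(0) = 0, h′′(0) = -39, h′′′(0) = 0.

f: a_k = 3, 0, -6, 0, 2, 0, -4/15, 0, 2/105, …
g: a_k = 3, 0, -27/2, 0, 81/8, 0, -243/80, 0, 2187/4480, …
L₀ := lclm(L_f,L_g); ord L₀ ≤ 2+2.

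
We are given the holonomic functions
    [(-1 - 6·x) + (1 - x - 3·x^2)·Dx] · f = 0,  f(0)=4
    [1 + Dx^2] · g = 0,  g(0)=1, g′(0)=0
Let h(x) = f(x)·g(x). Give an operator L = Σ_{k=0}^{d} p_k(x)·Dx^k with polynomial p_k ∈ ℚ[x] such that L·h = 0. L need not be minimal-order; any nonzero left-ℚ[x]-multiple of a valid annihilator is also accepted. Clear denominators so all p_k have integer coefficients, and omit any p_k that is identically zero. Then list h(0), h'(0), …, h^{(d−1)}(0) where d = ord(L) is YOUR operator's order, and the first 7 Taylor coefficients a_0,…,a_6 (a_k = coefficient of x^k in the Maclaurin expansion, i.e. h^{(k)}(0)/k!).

L = (5 + x + 3·x^2) + (2 + 12·x)·Dx + (-1 + x + 3·x^2)·Dx^2  (order 2).
h: a_k = 4, 4, 14, 26, 409/6, 877/6, 63119/180, …
ICs: h(0) = 4, h′(0) = 4.

f: a_k = 4, 4, 16, 28, 76, 160, 388, …
g: a_k = 1, 0, -1/2, 0, 1/24, 0, -1/720, …
f·g: L₀ = L_f ⊗_s L_g, ord ≤ 1·2.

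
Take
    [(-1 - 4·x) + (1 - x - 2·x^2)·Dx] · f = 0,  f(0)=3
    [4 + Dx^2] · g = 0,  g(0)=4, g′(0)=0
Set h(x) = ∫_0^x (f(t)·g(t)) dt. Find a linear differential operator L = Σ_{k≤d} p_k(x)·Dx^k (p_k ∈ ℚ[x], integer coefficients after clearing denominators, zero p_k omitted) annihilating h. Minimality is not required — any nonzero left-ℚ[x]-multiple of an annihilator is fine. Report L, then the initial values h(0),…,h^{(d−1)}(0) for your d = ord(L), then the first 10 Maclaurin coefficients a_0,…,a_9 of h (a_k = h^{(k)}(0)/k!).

L = (4·x + 8·x^2)·Dx + (2 + 8·x)·Dx^2 + (-1 + x + 2·x^2)·Dx^3  (order 3).
h: a_k = 0, 12, 6, 4, 9, 68/5, 70/3, 4124/105, 2081/30, 116012/945, …
ICs: h(0) = 0, h′(0) = 12, h′′(0) = 12.

f: a_k = 3, 3, 9, 15, 33, 63, 129, 255, 513, 1023, …
g: a_k = 4, 0, -8, 0, 8/3, 0, -16/45, 0, 8/315, 0, …
Product ⇒ symmetric product L₀, ord ≤ 2.
∫: right-multiply L₀ by Dx.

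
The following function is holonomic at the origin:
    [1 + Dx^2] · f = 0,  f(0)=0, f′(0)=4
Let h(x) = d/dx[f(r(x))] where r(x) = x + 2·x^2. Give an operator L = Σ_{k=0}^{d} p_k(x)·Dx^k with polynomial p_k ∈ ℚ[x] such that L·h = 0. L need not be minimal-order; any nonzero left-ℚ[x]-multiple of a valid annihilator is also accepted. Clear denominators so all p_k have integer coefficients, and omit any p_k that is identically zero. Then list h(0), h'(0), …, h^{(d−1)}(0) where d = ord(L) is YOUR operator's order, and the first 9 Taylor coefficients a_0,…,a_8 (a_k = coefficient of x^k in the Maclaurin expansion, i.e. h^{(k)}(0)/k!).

L = (49 + 16·x + 96·x^2 + 256·x^3 + 256·x^4) + (-12 - 48·x)·Dx + (1 + 8·x + 16·x^2)·Dx^2  (order 2).
h: a_k = 4, 16, -2, -16, -239/6, -30, 1679/180, 956/45, 235873/10080, …
ICs: h(0) = 4, h′(0) = 16.

f: a_k = 0, 4, 0, -2/3, 0, 1/30, 0, -1/1260, 0, …
Change of var in L_f (x↦r) gives L₀.
h=h₀': d/dx-closure on L₀ ⇒ L.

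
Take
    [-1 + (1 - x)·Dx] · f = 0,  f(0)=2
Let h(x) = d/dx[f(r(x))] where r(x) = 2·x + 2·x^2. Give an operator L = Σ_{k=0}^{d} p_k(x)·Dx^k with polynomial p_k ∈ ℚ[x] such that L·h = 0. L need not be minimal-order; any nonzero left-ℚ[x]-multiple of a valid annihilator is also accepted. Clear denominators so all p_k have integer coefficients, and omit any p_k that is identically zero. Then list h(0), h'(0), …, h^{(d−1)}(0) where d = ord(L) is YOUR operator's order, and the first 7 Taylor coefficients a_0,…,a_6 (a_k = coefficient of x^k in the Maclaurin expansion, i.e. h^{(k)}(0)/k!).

f: a_k = 2, 2, 2, 2, 2, 2, 2, …
Substitute x→r, Dx→(1/r')Dx; clear ⇒ L₀.
h=h₀': d/dx-closure on L₀ ⇒ L.
L = (6 + 12·x + 12·x^2) + (-1 + 6·x^2 + 4·x^3)·Dx  (order 1).
h: a_k = 4, 24, 96, 352, 1200, 3936, 12544, …
ICs: h(0) = 4.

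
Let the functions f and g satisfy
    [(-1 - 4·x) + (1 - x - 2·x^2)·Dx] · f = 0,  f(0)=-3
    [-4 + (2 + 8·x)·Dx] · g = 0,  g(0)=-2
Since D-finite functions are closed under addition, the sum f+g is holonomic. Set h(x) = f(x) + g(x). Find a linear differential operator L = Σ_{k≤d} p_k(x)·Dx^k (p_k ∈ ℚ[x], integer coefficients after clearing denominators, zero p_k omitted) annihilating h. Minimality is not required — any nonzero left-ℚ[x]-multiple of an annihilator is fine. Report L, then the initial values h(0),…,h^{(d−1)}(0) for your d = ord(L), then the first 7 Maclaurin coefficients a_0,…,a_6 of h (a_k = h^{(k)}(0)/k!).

L = (-16 - 84·x - 120·x^2 - 160·x^3) + (10 + 52·x + 204·x^2 + 400·x^3 + 400·x^4)·Dx + (1 - 7·x - 56·x^2 - 8·x^3 + 200·x^4 + 160·x^5)·Dx^2  (order 2).
h: a_k = -5, -7, -5, -23, -13, -119, 39, …
ICs: h(0) = -5, h′(0) = -7.

f: a_k = -3, -3, -9, -15, -33, -63, -129, …
g: a_k = -2, -4, 4, -8, 20, -56, 168, …
L₀ := lclm(L_f,L_g); ord L₀ ≤ 1+1.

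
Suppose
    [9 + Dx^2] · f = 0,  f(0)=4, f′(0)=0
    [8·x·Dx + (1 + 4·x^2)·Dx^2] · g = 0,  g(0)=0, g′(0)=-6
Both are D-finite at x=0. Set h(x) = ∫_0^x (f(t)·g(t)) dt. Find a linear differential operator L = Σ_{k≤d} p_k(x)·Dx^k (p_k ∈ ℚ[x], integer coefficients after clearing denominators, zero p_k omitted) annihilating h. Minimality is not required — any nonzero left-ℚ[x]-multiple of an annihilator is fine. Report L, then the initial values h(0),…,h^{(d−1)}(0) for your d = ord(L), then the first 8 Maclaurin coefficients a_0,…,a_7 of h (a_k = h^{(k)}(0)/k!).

f: a_k = 4, 0, -18, 0, 27/2, 0, -81/20, 0, …
g: a_k = 0, -6, 0, 8, 0, -96/5, 0, 384/7, …
f·g: L₀ = L_f ⊗_s L_g, ord ≤ 2·2.
h=∫h₀ ⇒ L = L₀·Dx.
L = (2925 + 31536·x^2 + 95904·x^4 + 186624·x^6 + 186624·x^8)·Dx + (2448·x + 20160·x^3 + 62208·x^5 + 82944·x^7)·Dx^2 + (442 + 5088·x^2 + 19008·x^4 + 41472·x^6 + 41472·x^8)·Dx^3 + (272·x + 2240·x^3 + 6912·x^5 + 9216·x^7)·Dx^4 + (13 + 176·x^2 + 928·x^4 + 2304·x^6 + 2304·x^8)·Dx^5  (order 5).
h: a_k = 0, 0, -12, 0, 35, 0, -503/10, 0, …
ICs: h(0) = 0, h′(0) = 0, h′′(0) = -24, h′′′(0) = 0, h′′′′(0) = 840.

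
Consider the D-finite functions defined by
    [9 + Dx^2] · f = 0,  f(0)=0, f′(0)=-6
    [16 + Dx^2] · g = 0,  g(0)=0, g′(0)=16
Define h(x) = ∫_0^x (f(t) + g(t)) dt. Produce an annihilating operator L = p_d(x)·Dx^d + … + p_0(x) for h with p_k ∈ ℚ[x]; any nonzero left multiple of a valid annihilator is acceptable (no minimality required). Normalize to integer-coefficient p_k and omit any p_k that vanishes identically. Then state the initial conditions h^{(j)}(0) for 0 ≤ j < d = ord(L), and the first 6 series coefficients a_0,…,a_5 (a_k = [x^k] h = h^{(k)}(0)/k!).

f: a_k = 0, -6, 0, 9, 0, -81/20, …
g: a_k = 0, 16, 0, -128/3, 0, 512/15, …
L₀ := lclm(L_f,L_g); ord L₀ ≤ 2+2.
h=∫h₀ ⇒ L = L₀·Dx.
L = 144·Dx + 25·Dx^3 + Dx^5  (order 5).
h: a_k = 0, 0, 5, 0, -101/12, 0, …
ICs: h(0) = 0, h′(0) = 0, h′′(0) = 10, h′′′(0) = 0, h′′′′(0) = -202.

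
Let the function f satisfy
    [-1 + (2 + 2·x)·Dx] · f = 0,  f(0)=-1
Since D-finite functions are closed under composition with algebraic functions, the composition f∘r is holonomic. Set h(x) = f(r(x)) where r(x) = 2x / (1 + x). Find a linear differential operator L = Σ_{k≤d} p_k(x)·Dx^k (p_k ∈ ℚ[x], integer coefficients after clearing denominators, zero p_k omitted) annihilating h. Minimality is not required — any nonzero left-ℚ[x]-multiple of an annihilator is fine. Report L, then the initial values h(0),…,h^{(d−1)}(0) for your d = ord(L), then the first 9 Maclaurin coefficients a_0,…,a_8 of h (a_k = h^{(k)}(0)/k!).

L = -1 + (1 + 4·x + 3·x^2)·Dx  (order 1).
h: a_k = -1, -1, 3/2, -5/2, 37/8, -75/8, 327/16, -753/16, 14445/128, …
ICs: h(0) = -1.

f: a_k = -1, -1/2, 1/8, -1/16, 5/128, -7/256, 21/1024, -33/2048, 429/32768, …
f∘r: x↦r, Dx↦Dx/r' in L_f ⇒ L₀.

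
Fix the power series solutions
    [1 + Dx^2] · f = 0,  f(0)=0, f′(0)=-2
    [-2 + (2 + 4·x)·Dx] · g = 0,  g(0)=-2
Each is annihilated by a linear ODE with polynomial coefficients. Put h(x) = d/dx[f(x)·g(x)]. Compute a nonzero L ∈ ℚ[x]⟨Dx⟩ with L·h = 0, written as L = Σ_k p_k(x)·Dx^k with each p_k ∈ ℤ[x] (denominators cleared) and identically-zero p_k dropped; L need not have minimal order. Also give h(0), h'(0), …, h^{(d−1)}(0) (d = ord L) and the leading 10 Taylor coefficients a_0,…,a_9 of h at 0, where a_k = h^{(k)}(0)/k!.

f: a_k = 0, -2, 0, 1/3, 0, -1/60, 0, 1/2520, 0, -1/181440, …
g: a_k = -2, -2, 1, -1, 5/4, -7/4, 21/8, -33/8, 429/64, -715/64, …
f·g: L₀ = L_f ⊗_s L_g, ord ≤ 2·1.
Differentiate: ansatz ord ≤ ord L₀ ⇒ L.
L = (2 + 12·x + 16·x^2 + 8·x^3 + 4·x^4) + (1 - 6·x^2 - 4·x^3)·Dx + (1 + 5·x + 9·x^2 + 8·x^3 + 4·x^4)·Dx^2  (order 2).
h: a_k = 4, 8, -8, 16/3, -32/3, 96/5, -1528/45, 3872/63, -35584/315, 17008/81, …
ICs: h(0) = 4, h′(0) = 8.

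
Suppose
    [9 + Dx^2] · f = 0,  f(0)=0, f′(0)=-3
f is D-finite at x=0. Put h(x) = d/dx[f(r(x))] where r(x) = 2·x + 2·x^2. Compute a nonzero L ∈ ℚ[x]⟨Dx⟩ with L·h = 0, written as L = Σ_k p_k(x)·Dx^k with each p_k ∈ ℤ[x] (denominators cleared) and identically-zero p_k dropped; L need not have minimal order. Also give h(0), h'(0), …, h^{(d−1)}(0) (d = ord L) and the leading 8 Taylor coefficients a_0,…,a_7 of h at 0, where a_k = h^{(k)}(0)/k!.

L = (48 + 288·x + 864·x^2 + 1152·x^3 + 576·x^4) + (-6 - 12·x)·Dx + (1 + 4·x + 4·x^2)·Dx^2  (order 2).
h: a_k = -6, -12, 108, 432, 216, -1728, -20736/5, -10368/5, …
ICs: h(0) = -6, h′(0) = -12.

f: a_k = 0, -3, 0, 9/2, 0, -81/40, 0, 243/560, …
Substitute x→r, Dx→(1/r')Dx; clear ⇒ L₀.
h=h₀': d/dx-closure on L₀ ⇒ L.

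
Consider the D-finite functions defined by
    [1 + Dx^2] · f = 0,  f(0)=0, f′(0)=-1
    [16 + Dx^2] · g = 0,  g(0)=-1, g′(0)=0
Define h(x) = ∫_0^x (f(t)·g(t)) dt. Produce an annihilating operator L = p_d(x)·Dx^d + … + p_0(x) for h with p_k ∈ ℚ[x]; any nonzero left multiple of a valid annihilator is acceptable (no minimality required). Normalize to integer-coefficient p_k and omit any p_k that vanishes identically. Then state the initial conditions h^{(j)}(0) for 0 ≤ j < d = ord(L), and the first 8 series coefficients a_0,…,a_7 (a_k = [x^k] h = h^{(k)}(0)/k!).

f: a_k = 0, -1, 0, 1/6, 0, -1/120, 0, 1/5040, …
g: a_k = -1, 0, 8, 0, -32/3, 0, 256/45, 0, …
f·g: L₀ = L_f ⊗_s L_g, ord ≤ 2·2.
Integrate: L := L₀·Dx.
L = 225·Dx + 34·Dx^3 + Dx^5  (order 5).
h: a_k = 0, 0, 1/2, 0, -49/24, 0, 1441/720, 0, …
ICs: h(0) = 0, h′(0) = 0, h′′(0) = 1, h′′′(0) = 0, h′′′′(0) = -49.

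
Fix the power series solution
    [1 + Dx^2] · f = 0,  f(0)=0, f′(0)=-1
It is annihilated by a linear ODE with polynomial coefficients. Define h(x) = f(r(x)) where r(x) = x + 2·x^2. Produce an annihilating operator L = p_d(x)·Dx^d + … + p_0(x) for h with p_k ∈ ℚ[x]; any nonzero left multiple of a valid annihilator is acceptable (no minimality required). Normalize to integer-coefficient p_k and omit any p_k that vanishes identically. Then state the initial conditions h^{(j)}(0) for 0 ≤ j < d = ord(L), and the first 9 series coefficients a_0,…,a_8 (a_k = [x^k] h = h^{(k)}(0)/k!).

f: a_k = 0, -1, 0, 1/6, 0, -1/120, 0, 1/5040, 0, …
L₀ from L_f via x↦r, Dx↦r'^{-1}Dx.
L = (1 + 12·x + 48·x^2 + 64·x^3) - 4·Dx + (1 + 4·x)·Dx^2  (order 2).
h: a_k = 0, -1, -2, 1/6, 1, 239/120, 5/4, -1679/5040, -239/360, …
ICs: h(0) = 0, h′(0) = -1.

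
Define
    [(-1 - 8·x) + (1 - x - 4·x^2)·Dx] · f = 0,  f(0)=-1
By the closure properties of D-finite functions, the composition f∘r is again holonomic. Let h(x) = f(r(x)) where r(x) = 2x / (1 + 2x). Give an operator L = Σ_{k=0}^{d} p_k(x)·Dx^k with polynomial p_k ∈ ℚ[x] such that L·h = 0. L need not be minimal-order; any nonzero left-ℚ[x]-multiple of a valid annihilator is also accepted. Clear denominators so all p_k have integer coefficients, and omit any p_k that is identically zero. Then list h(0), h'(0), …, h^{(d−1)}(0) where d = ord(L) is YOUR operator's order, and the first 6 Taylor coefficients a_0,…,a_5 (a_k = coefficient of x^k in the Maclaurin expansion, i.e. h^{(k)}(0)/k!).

f: a_k = -1, -1, -5, -9, -29, -65, …
Change of var in L_f (x↦r) gives L₀.
L = (2 + 36·x) + (-1 - 4·x + 12·x^2 + 32·x^3)·Dx  (order 1).
h: a_k = -1, -2, -16, 0, -256, 512, …
ICs: h(0) = -1.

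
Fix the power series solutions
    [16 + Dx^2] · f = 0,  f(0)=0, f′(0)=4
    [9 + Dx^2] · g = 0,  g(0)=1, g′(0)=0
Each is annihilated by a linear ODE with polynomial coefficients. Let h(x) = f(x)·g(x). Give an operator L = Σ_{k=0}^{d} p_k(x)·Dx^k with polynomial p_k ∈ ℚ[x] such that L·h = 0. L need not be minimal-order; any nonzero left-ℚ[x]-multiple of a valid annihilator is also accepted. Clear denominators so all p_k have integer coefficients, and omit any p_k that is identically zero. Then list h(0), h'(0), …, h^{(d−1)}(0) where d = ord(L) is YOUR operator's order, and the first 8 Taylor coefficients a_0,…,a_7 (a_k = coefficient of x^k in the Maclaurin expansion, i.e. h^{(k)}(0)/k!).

L = 49 + 50·Dx^2 + Dx^4  (order 4).
h: a_k = 0, 4, 0, -86/3, 0, 2101/30, 0, -102943/1260, …
ICs: h(0) = 0, h′(0) = 4, h′′(0) = 0, h′′′(0) = -172.

f: a_k = 0, 4, 0, -32/3, 0, 128/15, 0, -1024/315, …
g: a_k = 1, 0, -9/2, 0, 27/8, 0, -81/80, 0, …
f·g: L₀ = L_f ⊗_s L_g, ord ≤ 2·2.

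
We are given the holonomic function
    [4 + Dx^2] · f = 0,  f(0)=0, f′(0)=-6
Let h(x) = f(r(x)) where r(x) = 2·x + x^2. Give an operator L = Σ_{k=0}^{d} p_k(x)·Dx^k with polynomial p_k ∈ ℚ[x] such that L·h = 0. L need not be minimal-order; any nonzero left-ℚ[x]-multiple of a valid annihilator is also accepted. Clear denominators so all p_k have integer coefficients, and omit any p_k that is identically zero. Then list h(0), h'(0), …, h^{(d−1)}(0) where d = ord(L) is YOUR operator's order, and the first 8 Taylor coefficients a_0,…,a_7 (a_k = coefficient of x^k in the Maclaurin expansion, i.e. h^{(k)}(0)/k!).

L = (16 + 48·x + 48·x^2 + 16·x^3) - Dx + (1 + x)·Dx^2  (order 2).
h: a_k = 0, -12, -6, 32, 48, -8/5, -60, -5696/105, …
ICs: h(0) = 0, h′(0) = -12.

f: a_k = 0, -6, 0, 4, 0, -4/5, 0, 8/105, …
f∘r: x↦r, Dx↦Dx/r' in L_f ⇒ L₀.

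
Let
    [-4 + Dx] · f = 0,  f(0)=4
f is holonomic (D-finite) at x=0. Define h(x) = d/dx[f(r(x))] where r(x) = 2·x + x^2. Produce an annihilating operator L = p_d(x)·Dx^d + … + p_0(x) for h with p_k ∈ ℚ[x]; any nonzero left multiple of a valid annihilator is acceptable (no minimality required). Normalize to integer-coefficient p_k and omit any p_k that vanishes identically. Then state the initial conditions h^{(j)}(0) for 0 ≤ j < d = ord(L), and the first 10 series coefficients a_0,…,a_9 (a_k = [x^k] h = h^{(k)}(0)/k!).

f: a_k = 4, 16, 32, 128/3, 128/3, 512/15, 1024/45, 4096/315, 2048/315, 8192/2835, …
Change of var in L_f (x↦r) gives L₀.
h=h₀': d/dx-closure on L₀ ⇒ L.
L = (9 + 16·x + 8·x^2) + (-1 - x)·Dx  (order 1).
h: a_k = 32, 288, 1408, 14720/3, 13568, 472832/15, 2868224/45, 12061696/105, 11826176/63, 798712832/2835, …
ICs: h(0) = 32.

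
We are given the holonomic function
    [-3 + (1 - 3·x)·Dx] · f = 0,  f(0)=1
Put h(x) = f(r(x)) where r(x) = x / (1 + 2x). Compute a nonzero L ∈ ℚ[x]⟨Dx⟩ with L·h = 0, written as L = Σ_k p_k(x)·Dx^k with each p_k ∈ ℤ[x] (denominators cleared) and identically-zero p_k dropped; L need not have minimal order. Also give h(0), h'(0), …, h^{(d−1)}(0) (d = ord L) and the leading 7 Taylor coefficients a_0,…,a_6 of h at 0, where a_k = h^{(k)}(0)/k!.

L = 3 + (-1 - x + 2·x^2)·Dx  (order 1).
h: a_k = 1, 3, 3, 3, 3, 3, 3, …
ICs: h(0) = 1.

f: a_k = 1, 3, 9, 27, 81, 243, 729, …
Substitute x→r, Dx→(1/r')Dx; clear ⇒ L₀.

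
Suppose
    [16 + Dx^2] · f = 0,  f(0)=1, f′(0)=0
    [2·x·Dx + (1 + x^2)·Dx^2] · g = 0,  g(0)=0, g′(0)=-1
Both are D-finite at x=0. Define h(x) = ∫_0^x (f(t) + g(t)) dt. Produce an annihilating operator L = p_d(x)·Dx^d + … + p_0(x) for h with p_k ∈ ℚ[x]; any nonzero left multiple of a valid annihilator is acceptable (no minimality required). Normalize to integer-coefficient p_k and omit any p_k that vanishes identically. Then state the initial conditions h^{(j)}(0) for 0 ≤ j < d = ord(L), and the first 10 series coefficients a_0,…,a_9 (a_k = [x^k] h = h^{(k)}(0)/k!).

f: a_k = 1, 0, -8, 0, 32/3, 0, -256/45, 0, 512/315, 0, …
g: a_k = 0, -1, 0, 1/3, 0, -1/5, 0, 1/7, 0, -1/9, …
Weyl lclm of L_f,L_g ⇒ L₀ (ord ≤ 4).
h=∫₀ˣh₀: take L = L₀·Dx.
L = (64·x + 704·x^3 + 256·x^5)·Dx^2 + (112 + 416·x^2 + 432·x^4 + 128·x^6)·Dx^3 + (4·x + 44·x^3 + 16·x^5)·Dx^4 + (7 + 26·x^2 + 27·x^4 + 8·x^6)·Dx^5  (order 5).
h: a_k = 0, 1, -1/2, -8/3, 1/12, 32/15, -1/30, -256/315, 1/56, 512/2835, …
ICs: h(0) = 0, h′(0) = 1, h′′(0) = -1, h′′′(0) = -16, h′′′′(0) = 2.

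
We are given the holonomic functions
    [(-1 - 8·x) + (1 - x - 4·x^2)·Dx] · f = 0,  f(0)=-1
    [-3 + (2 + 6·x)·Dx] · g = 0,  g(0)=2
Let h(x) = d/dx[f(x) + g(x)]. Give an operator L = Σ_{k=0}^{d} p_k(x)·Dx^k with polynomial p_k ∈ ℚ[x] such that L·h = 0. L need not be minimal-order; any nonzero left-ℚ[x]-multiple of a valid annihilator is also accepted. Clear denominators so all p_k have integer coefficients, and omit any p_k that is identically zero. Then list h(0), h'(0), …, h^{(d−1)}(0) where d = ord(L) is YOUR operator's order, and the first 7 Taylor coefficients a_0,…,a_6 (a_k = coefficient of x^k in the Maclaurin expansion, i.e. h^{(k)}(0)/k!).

f: a_k = -1, -1, -5, -9, -29, -65, -181, …
g: a_k = 2, 3, -9/4, 27/8, -405/64, 1701/128, -15309/512, …
Sum ⇒ L₀ = lclm(L_f,L_g) in ℚ(x)⟨Dx⟩.
h=h₀': d/dx-closure on L₀ ⇒ L.
L = (-594 - 4230·x - 12960·x^2 - 14400·x^3 - 17280·x^4) + (-189 - 3054·x - 16389·x^2 - 38544·x^3 - 55440·x^4 - 51840·x^5)·Dx + (46 + 350·x + 794·x^2 - 198·x^3 - 5376·x^4 - 13920·x^5 - 11520·x^6)·Dx^2  (order 2).
h: a_k = 2, -29/2, -135/8, -2261/16, -33095/128, -323943/256, -2655891/1024, …
ICs: h(0) = 2, h′(0) = -29/2.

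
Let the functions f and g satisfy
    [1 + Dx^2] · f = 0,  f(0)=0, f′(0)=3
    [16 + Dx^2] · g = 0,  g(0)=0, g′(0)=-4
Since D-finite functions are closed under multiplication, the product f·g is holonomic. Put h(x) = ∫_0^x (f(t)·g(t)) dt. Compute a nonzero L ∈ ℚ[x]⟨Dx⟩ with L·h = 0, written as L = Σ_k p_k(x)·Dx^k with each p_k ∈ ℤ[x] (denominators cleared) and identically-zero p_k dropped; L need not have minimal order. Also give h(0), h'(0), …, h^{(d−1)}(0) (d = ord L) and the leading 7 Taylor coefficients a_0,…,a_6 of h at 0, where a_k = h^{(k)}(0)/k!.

L = 225·Dx + 34·Dx^3 + Dx^5  (order 5).
h: a_k = 0, 0, 0, -4, 0, 34/5, 0, …
ICs: h(0) = 0, h′(0) = 0, h′′(0) = 0, h′′′(0) = -24, h′′′′(0) = 0.

f: a_k = 0, 3, 0, -1/2, 0, 1/40, 0, …
g: a_k = 0, -4, 0, 32/3, 0, -128/15, 0, …
f·g: L₀ = L_f ⊗_s L_g, ord ≤ 2·2.
h=∫₀ˣh₀: take L = L₀·Dx.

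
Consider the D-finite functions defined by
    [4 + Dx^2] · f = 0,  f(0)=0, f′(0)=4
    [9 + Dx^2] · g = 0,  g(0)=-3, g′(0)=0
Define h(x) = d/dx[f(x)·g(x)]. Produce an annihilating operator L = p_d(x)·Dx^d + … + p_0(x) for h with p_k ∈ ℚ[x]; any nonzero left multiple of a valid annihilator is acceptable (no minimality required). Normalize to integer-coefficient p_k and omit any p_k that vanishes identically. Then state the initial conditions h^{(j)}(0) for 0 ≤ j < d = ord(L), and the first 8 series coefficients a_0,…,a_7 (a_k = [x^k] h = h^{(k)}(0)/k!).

L = 25 + 26·Dx^2 + Dx^4  (order 4).
h: a_k = -12, 0, 186, 0, -781/2, 0, 19531/60, 0, …
ICs: h(0) = -12, h′(0) = 0, h′′(0) = 372, h′′′(0) = 0.

f: a_k = 0, 4, 0, -8/3, 0, 8/15, 0, -16/315, …
g: a_k = -3, 0, 27/2, 0, -81/8, 0, 243/80, 0, …
Product ⇒ symmetric product L₀, ord ≤ 4.
Derive L from L₀ (diff closure).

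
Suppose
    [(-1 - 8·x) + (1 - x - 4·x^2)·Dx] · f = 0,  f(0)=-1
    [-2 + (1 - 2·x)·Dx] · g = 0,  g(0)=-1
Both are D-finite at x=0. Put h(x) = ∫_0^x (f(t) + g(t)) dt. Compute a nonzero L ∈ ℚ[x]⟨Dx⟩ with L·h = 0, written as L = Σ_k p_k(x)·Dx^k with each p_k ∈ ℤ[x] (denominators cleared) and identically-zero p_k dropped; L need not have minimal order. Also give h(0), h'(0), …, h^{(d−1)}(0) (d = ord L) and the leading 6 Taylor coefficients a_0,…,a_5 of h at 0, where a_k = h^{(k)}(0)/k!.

L = (12 - 48·x + 192·x^2 - 128·x^3)·Dx + (-2 - 96·x^2 + 352·x^3 - 256·x^4)·Dx^2 + (-1 + 11·x - 30·x^2 + 80·x^4 - 64·x^5)·Dx^3  (order 3).
h: a_k = 0, -2, -3/2, -3, -17/4, -9, …
ICs: h(0) = 0, h′(0) = -2, h′′(0) = -3.

f: a_k = -1, -1, -5, -9, -29, -65, …
g: a_k = -1, -2, -4, -8, -16, -32, …
f+g: L₀ = lclm(L_f,L_g), ord ≤ 1+1.
h=∫h₀ ⇒ L = L₀·Dx.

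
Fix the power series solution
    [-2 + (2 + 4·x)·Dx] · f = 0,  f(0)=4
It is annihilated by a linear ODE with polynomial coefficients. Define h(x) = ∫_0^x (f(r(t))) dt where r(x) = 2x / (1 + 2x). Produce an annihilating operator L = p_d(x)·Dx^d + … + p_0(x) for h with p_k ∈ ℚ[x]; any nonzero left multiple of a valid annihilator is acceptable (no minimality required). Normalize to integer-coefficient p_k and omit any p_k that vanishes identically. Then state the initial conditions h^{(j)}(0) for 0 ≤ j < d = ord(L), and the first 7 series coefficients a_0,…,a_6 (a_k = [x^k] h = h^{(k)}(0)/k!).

f: a_k = 4, 4, -2, 2, -5/2, 7/2, -21/4, …
Substitute x→r, Dx→(1/r')Dx; clear ⇒ L₀.
h=∫₀ˣh₀: take L = L₀·Dx.
L = -2·Dx + (1 + 8·x + 12·x^2)·Dx^2  (order 2).
h: a_k = 0, 4, 4, -8, 20, -296/5, 200, …
ICs: h(0) = 0, h′(0) = 4.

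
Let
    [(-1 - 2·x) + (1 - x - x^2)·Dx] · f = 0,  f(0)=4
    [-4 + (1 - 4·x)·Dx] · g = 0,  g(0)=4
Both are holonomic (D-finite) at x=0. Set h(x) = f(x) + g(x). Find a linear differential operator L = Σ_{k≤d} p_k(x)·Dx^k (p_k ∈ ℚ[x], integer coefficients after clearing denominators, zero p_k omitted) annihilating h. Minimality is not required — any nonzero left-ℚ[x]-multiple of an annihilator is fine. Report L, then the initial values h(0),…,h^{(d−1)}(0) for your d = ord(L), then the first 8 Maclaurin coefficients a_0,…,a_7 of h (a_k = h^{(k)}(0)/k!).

L = (-16 - 72·x + 24·x^2 - 32·x^3) + (28 - 38·x - 54·x^2 + 16·x^3 - 64·x^4)·Dx + (-3 + 17·x - 23·x^2 + 14·x^3 - 4·x^4 - 16·x^5)·Dx^2  (order 2).
h: a_k = 8, 20, 72, 268, 1044, 4128, 16436, 65620, …
ICs: h(0) = 8, h′(0) = 20.

f: a_k = 4, 4, 8, 12, 20, 32, 52, 84, …
g: a_k = 4, 16, 64, 256, 1024, 4096, 16384, 65536, …
Sum ⇒ L₀ = lclm(L_f,L_g) in ℚ(x)⟨Dx⟩.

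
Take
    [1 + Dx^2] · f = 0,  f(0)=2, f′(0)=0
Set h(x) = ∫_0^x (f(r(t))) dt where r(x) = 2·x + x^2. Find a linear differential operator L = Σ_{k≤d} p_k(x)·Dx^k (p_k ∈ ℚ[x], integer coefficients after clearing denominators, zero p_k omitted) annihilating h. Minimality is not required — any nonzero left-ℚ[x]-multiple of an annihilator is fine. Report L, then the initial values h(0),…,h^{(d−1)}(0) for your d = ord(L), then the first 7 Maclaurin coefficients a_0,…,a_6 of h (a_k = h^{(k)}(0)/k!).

L = (4 + 12·x + 12·x^2 + 4·x^3)·Dx - Dx^2 + (1 + x)·Dx^3  (order 3).
h: a_k = 0, 2, 0, -4/3, -1, 1/15, 4/9, …
ICs: h(0) = 0, h′(0) = 2, h′′(0) = 0.

f: a_k = 2, 0, -1, 0, 1/12, 0, -1/360, …
Substitute x→r, Dx→(1/r')Dx; clear ⇒ L₀.
∫: right-multiply L₀ by Dx.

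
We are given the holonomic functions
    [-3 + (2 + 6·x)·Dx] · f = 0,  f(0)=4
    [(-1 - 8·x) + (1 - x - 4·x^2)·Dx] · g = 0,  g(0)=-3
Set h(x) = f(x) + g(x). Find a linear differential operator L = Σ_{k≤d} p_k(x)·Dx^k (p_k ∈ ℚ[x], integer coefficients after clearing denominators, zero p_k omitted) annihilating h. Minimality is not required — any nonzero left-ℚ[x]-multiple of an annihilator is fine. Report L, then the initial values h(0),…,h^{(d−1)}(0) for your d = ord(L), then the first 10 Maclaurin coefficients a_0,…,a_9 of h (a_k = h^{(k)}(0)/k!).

L = (69 + 387·x + 900·x^2 + 1440·x^3) + (-49 - 318·x - 1257·x^2 - 3240·x^3 - 3600·x^4)·Dx + (-2 + 46·x + 234·x^2 - 86·x^3 - 1440·x^4 - 1440·x^5)·Dx^2  (order 2).
h: a_k = 1, 3, -39/2, -81/4, -3189/32, -10779/64, -154317/256, -605205/512, -31445709/8192, -129892863/16384, …
ICs: h(0) = 1, h′(0) = 3.

f: a_k = 4, 6, -9/2, 27/4, -405/32, 1701/64, -15309/256, 72171/512, -2814669/8192, 14073345/16384, …
g: a_k = -3, -3, -15, -27, -87, -195, -543, -1323, -3495, -8787, …
Sum ⇒ L₀ = lclm(L_f,L_g) in ℚ(x)⟨Dx⟩.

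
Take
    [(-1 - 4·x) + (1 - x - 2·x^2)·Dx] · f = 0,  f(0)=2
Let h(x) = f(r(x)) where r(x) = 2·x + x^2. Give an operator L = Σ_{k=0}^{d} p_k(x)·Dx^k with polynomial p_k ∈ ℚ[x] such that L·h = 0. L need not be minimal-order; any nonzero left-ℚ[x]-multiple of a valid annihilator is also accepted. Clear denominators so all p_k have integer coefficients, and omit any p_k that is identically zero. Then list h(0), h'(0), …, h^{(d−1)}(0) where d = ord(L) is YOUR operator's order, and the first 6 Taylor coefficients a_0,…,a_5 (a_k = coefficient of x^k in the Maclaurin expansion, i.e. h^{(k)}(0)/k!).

f: a_k = 2, 2, 6, 10, 22, 42, …
Change of var in L_f (x↦r) gives L₀.
L = (2 + 16·x + 8·x^2) + (-1 + 3·x + 6·x^2 + 2·x^3)·Dx  (order 1).
h: a_k = 2, 4, 26, 104, 478, 2108, …
ICs: h(0) = 2.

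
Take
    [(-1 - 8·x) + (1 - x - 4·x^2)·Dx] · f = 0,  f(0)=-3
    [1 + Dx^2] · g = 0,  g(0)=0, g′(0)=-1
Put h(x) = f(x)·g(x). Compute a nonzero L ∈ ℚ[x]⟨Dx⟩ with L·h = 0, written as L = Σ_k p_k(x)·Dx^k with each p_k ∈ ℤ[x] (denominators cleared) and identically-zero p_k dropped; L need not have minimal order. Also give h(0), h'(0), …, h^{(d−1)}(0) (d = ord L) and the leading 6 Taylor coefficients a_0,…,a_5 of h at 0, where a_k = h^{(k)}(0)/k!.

f: a_k = -3, -3, -15, -27, -87, -195, …
g: a_k = 0, -1, 0, 1/6, 0, -1/120, …
L₀ := L_f ⊗_s L_g (sym. prod.), ord ≤ 2.
L = (7 + x + 4·x^2) + (2 + 16·x)·Dx + (-1 + x + 4·x^2)·Dx^2  (order 2).
h: a_k = 0, 3, 3, 29/2, 53/2, 3381/40, …
ICs: h(0) = 0, h′(0) = 3.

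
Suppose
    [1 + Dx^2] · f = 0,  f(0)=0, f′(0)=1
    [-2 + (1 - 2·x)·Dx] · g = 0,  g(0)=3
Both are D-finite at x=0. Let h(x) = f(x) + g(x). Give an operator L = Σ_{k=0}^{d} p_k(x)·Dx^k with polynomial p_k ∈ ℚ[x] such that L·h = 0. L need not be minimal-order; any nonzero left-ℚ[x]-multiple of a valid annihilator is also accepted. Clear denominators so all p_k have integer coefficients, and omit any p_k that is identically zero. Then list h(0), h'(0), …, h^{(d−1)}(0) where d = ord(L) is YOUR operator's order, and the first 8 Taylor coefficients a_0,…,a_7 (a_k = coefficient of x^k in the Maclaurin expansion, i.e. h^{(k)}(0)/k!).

L = (-50 + 8·x - 8·x^2) + (9 - 22·x + 12·x^2 - 8·x^3)·Dx + (-50 + 8·x - 8·x^2)·Dx^2 + (9 - 22·x + 12·x^2 - 8·x^3)·Dx^3  (order 3).
h: a_k = 3, 7, 12, 143/6, 48, 11521/120, 192, 1935359/5040, …
ICs: h(0) = 3, h′(0) = 7, h′′(0) = 24.

f: a_k = 0, 1, 0, -1/6, 0, 1/120, 0, -1/5040, …
g: a_k = 3, 6, 12, 24, 48, 96, 192, 384, …
L₀ := lclm(L_f,L_g); ord L₀ ≤ 2+1.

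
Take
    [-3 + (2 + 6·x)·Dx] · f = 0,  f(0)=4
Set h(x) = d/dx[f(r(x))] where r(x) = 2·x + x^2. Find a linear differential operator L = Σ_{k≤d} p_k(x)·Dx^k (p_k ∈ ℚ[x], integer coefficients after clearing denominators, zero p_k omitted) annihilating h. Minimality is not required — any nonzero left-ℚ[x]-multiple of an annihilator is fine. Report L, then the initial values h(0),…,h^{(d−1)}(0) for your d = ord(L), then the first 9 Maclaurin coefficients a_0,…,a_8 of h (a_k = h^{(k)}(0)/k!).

f: a_k = 4, 6, -9/2, 27/4, -405/32, 1701/64, -15309/256, 72171/512, -2814669/8192, …
h₀=f(r): pull back L_f along r ⇒ L₀.
h₀' ⇒ L via d/dx closure of L₀.
L = -2 + (-1 - 7·x - 9·x^2 - 3·x^3)·Dx  (order 1).
h: a_k = 12, -24, 108, -504, 2430, -11988, 60102, -304884, 3120849/2, …
ICs: h(0) = 12.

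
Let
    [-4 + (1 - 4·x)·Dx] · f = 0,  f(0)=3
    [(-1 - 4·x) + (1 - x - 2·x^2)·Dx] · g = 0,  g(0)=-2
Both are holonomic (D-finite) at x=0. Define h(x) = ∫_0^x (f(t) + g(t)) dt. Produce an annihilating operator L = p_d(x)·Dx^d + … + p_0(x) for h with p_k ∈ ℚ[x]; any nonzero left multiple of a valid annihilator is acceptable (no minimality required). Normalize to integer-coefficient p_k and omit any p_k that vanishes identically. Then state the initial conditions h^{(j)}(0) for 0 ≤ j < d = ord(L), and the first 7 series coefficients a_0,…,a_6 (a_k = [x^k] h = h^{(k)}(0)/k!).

L = (-8 - 144·x + 96·x^2 - 128·x^3)·Dx + (26 - 28·x - 120·x^2 + 128·x^3 - 256·x^4)·Dx^2 + (-3 + 19·x - 34·x^2 + 24·x^3 + 16·x^4 - 64·x^5)·Dx^3  (order 3).
h: a_k = 0, 1, 5, 14, 91/2, 746/5, 505, …
ICs: h(0) = 0, h′(0) = 1, h′′(0) = 10.

f: a_k = 3, 12, 48, 192, 768, 3072, 12288, …
g: a_k = -2, -2, -6, -10, -22, -42, -86, …
Sum ⇒ L₀ = lclm(L_f,L_g) in ℚ(x)⟨Dx⟩.
∫: right-multiply L₀ by Dx.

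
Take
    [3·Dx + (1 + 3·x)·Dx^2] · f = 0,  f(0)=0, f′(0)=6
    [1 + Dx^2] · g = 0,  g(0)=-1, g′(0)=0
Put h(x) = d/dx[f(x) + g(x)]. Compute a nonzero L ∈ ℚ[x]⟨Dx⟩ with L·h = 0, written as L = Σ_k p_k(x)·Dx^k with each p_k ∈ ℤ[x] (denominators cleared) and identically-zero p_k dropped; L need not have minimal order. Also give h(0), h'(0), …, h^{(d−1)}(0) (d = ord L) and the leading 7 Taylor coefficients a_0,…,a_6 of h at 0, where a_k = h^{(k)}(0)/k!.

f: a_k = 0, 6, -9, 18, -81/2, 486/5, -243, …
g: a_k = -1, 0, 1/2, 0, -1/24, 0, 1/720, …
L₀ := lclm(L_f,L_g); ord L₀ ≤ 2+2.
h=h₀': d/dx-closure on L₀ ⇒ L.
L = (165 + 18·x + 27·x^2) + (19 + 63·x + 27·x^2 + 27·x^3)·Dx + (165 + 18·x + 27·x^2)·Dx^2 + (19 + 63·x + 27·x^2 + 27·x^3)·Dx^3  (order 3).
h: a_k = 6, -17, 54, -973/6, 486, -174959/120, 4374, …
ICs: h(0) = 6, h′(0) = -17, h′′(0) = 108.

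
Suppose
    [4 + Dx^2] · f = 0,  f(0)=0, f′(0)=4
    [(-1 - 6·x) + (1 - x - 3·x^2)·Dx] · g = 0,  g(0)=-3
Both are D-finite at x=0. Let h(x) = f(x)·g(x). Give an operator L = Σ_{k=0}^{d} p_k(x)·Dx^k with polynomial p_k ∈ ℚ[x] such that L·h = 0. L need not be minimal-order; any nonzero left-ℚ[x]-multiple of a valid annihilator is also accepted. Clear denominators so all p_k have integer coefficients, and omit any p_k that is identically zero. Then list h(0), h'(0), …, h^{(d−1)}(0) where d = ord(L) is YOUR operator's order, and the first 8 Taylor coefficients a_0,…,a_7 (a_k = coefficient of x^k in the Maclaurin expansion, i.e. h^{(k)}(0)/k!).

f: a_k = 0, 4, 0, -8/3, 0, 8/15, 0, -16/315, …
g: a_k = -3, -3, -12, -21, -57, -120, -291, -651, …
f·g: L₀ = L_f ⊗_s L_g, ord ≤ 2·1.
L = (2 + 4·x + 12·x^2) + (2 + 12·x)·Dx + (-1 + x + 3·x^2)·Dx^2  (order 2).
h: a_k = 0, -12, -12, -40, -76, -988/5, -2128/5, -106916/105, …
ICs: h(0) = 0, h′(0) = -12.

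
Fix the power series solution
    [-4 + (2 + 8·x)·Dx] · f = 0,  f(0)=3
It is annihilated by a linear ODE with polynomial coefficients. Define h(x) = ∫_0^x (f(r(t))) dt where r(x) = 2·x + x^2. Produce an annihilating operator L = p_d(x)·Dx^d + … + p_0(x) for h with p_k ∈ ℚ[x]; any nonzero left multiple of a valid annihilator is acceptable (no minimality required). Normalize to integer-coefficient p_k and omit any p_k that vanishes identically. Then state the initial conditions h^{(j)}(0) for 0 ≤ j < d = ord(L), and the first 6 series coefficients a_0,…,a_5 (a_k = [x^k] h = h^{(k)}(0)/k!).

L = (-4 - 4·x)·Dx + (1 + 8·x + 4·x^2)·Dx^2  (order 2).
h: a_k = 0, 3, 6, -6, 18, -342/5, …
ICs: h(0) = 0, h′(0) = 3.

f: a_k = 3, 6, -6, 12, -30, 84, …
Substitute x→r, Dx→(1/r')Dx; clear ⇒ L₀.
h=∫₀ˣh₀: take L = L₀·Dx.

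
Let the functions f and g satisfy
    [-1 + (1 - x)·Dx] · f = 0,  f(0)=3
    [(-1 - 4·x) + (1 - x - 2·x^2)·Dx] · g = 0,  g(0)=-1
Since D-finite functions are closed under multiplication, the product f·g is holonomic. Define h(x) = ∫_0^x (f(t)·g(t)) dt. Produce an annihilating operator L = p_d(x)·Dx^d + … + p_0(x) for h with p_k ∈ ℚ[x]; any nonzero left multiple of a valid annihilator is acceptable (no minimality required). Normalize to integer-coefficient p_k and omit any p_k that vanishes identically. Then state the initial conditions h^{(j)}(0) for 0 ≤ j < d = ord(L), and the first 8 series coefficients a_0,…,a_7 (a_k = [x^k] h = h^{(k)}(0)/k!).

L = (-2 - 2·x + 6·x^2)·Dx + (1 - 2·x - x^2 + 2·x^3)·Dx^2  (order 2).
h: a_k = 0, -3, -3, -5, -15/2, -63/5, -21, -255/7, …
ICs: h(0) = 0, h′(0) = -3.

f: a_k = 3, 3, 3, 3, 3, 3, 3, 3, …
g: a_k = -1, -1, -3, -5, -11, -21, -43, -85, …
L₀ := L_f ⊗_s L_g (sym. prod.), ord ≤ 1.
h=∫h₀ ⇒ L = L₀·Dx.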